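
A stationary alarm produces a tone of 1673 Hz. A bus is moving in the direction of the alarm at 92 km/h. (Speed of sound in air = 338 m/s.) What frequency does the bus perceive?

1799 Hz

92 km/h = 25.56 m/s.
Moving observer, stationary source: f' = f · (v + v_o)/v.
f' = 1673 × (338 + 25.56)/338 = 1673 × 363.56/338 ≈ 1799 Hz.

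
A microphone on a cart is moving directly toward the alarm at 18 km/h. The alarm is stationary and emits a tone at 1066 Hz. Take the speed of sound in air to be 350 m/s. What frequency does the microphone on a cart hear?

1081 Hz

18 km/h = 5 m/s.
Only the observer moves, toward the source, so f' = f · (v + v_o)/v.
f' = 1066 × (350 + 5)/350 = 1066 × 355/350 ≈ 1081 Hz.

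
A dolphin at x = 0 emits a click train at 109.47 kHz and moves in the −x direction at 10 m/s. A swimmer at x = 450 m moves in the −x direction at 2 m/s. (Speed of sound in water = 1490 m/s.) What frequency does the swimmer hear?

108.9 kHz

The observer lies on the +x side, so the source is heading away from the observer and the observer is heading toward the source.
General Doppler shift: f' = f · (v + v_o)/(v + v_s).
f' = 109.47 × (1490 + 2)/(1490 + 10) = 109.47 × 1492/1500 ≈ 108.9 kHz.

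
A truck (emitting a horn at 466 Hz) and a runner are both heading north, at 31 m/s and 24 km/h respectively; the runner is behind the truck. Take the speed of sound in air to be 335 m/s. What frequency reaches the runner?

435 Hz

24 km/h = 6.667 m/s.
The runner is behind, so the truck is moving away from it while the runner is moving toward the truck.
With source receding and observer approaching, f' = f · (v + v_o)/(v + v_s).
f' = 466 × (335 + 6.667)/(335 + 31) = 466 × 341.67/366 ≈ 435 Hz.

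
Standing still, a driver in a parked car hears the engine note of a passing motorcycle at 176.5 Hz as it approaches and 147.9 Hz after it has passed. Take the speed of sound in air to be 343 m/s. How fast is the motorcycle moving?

30 m/s

f₁/f₂ = (v + v_s)/(v − v_s), so v_s = v · (f₁ − f₂)/(f₁ + f₂).
v_s = 343 × (176.5 − 147.9)/(176.5 + 147.9) = 343 × 28.6/324.4 ≈ 30 m/s.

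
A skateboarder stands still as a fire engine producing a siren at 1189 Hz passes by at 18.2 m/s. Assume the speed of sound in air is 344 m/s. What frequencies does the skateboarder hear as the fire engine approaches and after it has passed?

1255 Hz approaching; 1129 Hz receding

Approaching: f₁ = f · v/(v − v_s) = 1189 × 344/325.8 ≈ 1255 Hz.
Receding: f₂ = f · v/(v + v_s) = 1189 × 344/362.2 ≈ 1129 Hz.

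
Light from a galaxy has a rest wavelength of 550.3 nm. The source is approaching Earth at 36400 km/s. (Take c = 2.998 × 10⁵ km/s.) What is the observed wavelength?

β = v/c = 36400/299800 = 0.1214.
Relativistic Doppler for wavelength: λ' = λ₀ · √((1 − β)/(1 + β)).
λ' = 550.3 × √(0.8786/1.1214) = 550.3 × 0.88513 ≈ 487.1 nm.

487.1 nm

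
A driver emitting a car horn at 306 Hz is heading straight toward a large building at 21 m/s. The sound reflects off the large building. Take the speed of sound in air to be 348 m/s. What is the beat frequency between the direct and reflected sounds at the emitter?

39.3 Hz

The large building receives the sound from a moving source: f₁ = f₀ · v/(v − v_e) = 306 × 348/327 ≈ 325.7 Hz.
On the return leg the driver is a moving observer: f₂ = f₁ · (v + v_e)/v = 325.7 × 369/348 ≈ 345.3 Hz.
Beat against the emitted tone: |f₂ − f₀| = 2v_e·f₀/(v − v_e) = 2 × 21 × 306/327 ≈ 39.3 Hz.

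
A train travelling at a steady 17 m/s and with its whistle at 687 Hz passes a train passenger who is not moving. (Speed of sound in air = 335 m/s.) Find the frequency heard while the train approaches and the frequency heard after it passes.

724 Hz approaching; 654 Hz receding

Approaching: f₁ = f · v/(v − v_s) = 687 × 335/318 ≈ 724 Hz.
Receding: f₂ = f · v/(v + v_s) = 687 × 335/352 ≈ 654 Hz.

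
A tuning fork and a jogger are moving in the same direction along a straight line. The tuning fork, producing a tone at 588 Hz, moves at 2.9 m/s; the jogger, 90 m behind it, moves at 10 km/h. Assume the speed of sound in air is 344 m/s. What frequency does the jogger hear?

10 km/h = 2.778 m/s.
The jogger is behind, so the tuning fork is moving away from it while the jogger is moving toward the tuning fork.
General Doppler shift: f' = f · (v + v_o)/(v + v_s).
f' = 588 × (344 + 2.778)/(344 + 2.9) = 588 × 346.78/346.9 ≈ 588 Hz.

588 Hz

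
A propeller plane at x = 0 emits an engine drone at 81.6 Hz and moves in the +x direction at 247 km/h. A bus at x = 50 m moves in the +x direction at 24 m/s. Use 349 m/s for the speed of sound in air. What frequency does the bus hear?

247 km/h = 68.61 m/s.
The observer lies on the +x side, so the source is heading toward the observer and the observer is heading away from the source.
With source approaching and observer receding, f' = f · (v − v_o)/(v − v_s).
f' = 81.6 × (349 − 24)/(349 − 68.61) = 81.6 × 325/280.39 ≈ 95 Hz.

95 Hz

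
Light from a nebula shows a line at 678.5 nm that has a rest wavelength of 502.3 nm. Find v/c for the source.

0.292

λ'/λ₀ = 1.3508 > 1 (redshift), so the source is receding.
λ'/λ₀ = √((1 + β)/(1 − β)) for a receding source ⇒ β = (r² − 1)/(r² + 1) with r = λ'/λ₀.
β = (1.8246 − 1)/(1.8246 + 1) ≈ 0.292.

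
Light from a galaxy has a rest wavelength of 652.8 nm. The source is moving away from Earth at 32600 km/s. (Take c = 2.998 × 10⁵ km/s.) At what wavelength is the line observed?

β = v/c = 32600/299800 = 0.1087.
Relativistic Doppler for wavelength: λ' = λ₀ · √((1 + β)/(1 − β)).
λ' = 652.8 × √(1.1087/0.8913) = 652.8 × 1.11535 ≈ 728.1 nm.

728.1 nm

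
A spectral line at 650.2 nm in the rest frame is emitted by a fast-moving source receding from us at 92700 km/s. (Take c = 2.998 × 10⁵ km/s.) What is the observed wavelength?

β = v/c = 92700/299800 = 0.3092.
Relativistic Doppler for wavelength: λ' = λ₀ · √((1 + β)/(1 − β)).
λ' = 650.2 × √(1.3092/0.6908) = 650.2 × 1.37667 ≈ 895.1 nm.

895.1 nm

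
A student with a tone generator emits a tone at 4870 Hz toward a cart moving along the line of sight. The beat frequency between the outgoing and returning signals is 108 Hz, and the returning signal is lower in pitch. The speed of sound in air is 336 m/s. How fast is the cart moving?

3.8 m/s

Double Doppler shift off a moving reflector: f₂ = f₀ · (v + u)/(v − u) (u > 0 toward emitter).
Returning signal is lower, so f₂ = f₀ − Δf = 4870 − 108 = 4762 Hz.
Rearranging, u = v · (f₂ − f₀)/(f₂ + f₀) = 336 × -108/9632 ≈ -3.8 m/s.
So the cart is moving at 3.8 m/s away from the emitter.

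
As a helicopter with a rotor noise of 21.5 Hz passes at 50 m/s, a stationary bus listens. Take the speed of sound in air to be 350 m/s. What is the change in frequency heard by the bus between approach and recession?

6.27 Hz

Approaching: f₁ = f · v/(v − v_s) = 21.5 × 350/300 ≈ 25.08 Hz.
Receding: f₂ = f · v/(v + v_s) = 21.5 × 350/400 ≈ 18.81 Hz.
Drop: f₁ − f₂ = 2f·v·v_s/(v² − v_s²) = 2 × 21.5 × 350 × 50/(350² − 50²) ≈ 6.27 Hz.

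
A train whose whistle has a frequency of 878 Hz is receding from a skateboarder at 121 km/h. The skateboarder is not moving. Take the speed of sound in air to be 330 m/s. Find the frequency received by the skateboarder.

121 km/h = 33.61 m/s.
With the source moving away from a stationary observer, f' = f · v/(v + v_s).
f' = 878 × 330/(330 + 33.61) = 878 × 330/363.6 ≈ 797 Hz.

797 Hz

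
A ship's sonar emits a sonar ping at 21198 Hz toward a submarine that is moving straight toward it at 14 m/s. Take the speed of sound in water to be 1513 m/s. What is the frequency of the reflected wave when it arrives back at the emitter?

The submarine first receives the wave as a moving observer: f₁ = f₀ · (v + u)/v = 21198 × (1513 + 14)/1513 ≈ 21394 Hz.
On reflection it acts as a source moving toward the stationary detector: f₂ = f₁ · v/(v − u) = 21394 × 1513/1499 ≈ 21594 Hz.
Equivalently f₂ = f₀ · (v + u)/(v − u).

21594 Hz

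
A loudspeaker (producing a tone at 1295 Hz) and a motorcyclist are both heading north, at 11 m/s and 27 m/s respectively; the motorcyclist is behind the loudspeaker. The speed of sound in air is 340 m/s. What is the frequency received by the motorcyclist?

1354 Hz

The motorcyclist is behind, so the loudspeaker is moving away from it while the motorcyclist is moving toward the loudspeaker.
With source receding and observer approaching, f' = f · (v + v_o)/(v + v_s).
f' = 1295 × (340 + 27)/(340 + 11) = 1295 × 367/351 ≈ 1354 Hz.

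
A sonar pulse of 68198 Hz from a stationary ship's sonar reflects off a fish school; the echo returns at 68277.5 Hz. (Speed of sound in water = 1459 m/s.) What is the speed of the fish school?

0.85 m/s

Double Doppler shift off a moving reflector: f₂ = f₀ · (v + u)/(v − u) (u > 0 toward emitter).
Rearranging, u = v · (f₂ − f₀)/(f₂ + f₀) = 1459 × 79.5/136475.5 ≈ 0.85 m/s.
So the fish school is moving at 0.85 m/s toward the emitter.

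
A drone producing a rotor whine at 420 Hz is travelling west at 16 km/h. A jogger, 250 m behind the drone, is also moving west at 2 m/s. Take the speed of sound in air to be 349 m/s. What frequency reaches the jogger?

16 km/h = 4.444 m/s.
The jogger is behind, so the drone is moving away from it while the jogger is moving toward the drone.
Both move, so f' = f · (v + v_o)/(v + v_s).
f' = 420 × (349 + 2)/(349 + 4.444) = 420 × 351/353.44 ≈ 417 Hz.

417 Hz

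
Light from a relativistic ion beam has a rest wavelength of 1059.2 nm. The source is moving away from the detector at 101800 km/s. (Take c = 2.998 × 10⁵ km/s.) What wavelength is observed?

1508.5 nm

β = v/c = 101800/299800 = 0.3396.
Relativistic Doppler for wavelength: λ' = λ₀ · √((1 + β)/(1 − β)).
λ' = 1059.2 × √(1.3396/0.6604) = 1059.2 × 1.42418 ≈ 1508.5 nm.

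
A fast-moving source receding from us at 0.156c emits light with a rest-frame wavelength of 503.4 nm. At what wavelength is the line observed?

589.1 nm

Relativistic Doppler for wavelength: λ' = λ₀ · √((1 + β)/(1 − β)).
λ' = 503.4 × √(1.1560/0.8440) = 503.4 × 1.17033 ≈ 589.1 nm.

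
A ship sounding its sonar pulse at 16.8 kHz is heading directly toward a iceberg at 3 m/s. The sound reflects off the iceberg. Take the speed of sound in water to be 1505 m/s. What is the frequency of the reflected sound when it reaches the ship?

The iceberg receives the sound from a moving source: f₁ = f₀ · v/(v − v_e) = 16.8 × 1505/1502 ≈ 16.83 kHz.
On the return leg the ship is a moving observer: f₂ = f₁ · (v + v_e)/v = 16.83 × 1508/1505 ≈ 16.87 kHz.
Equivalently f₂ = f₀ · (v + v_e)/(v − v_e).

16.87 kHz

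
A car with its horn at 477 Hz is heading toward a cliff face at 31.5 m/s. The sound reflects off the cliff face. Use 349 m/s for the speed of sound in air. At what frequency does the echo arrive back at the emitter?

572 Hz

The cliff face receives the sound from a moving source: f₁ = f₀ · v/(v − v_e) = 477 × 349/317.5 ≈ 524 Hz.
On the return leg the car is a moving observer: f₂ = f₁ · (v + v_e)/v = 524 × 380.5/349 ≈ 572 Hz.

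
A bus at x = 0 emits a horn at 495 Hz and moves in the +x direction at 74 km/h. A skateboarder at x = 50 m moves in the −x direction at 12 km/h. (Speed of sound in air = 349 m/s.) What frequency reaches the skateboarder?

74 km/h = 20.56 m/s; 12 km/h = 3.333 m/s.
The observer lies on the +x side, so the source is heading toward the observer and the observer is heading toward the source.
General Doppler shift: f' = f · (v + v_o)/(v − v_s).
f' = 495 × (349 + 3.333)/(349 − 20.56) = 495 × 352.33/328.44 ≈ 531 Hz.

531 Hz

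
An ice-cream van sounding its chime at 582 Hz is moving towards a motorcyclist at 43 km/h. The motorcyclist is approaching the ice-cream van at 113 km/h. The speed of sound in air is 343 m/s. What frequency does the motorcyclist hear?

43 km/h = 11.94 m/s; 113 km/h = 31.39 m/s.
With source approaching and observer approaching, f' = f · (v + v_o)/(v − v_s).
f' = 582 × (343 + 31.39)/(343 − 11.94) = 582 × 374.39/331.06 ≈ 658 Hz.

658 Hz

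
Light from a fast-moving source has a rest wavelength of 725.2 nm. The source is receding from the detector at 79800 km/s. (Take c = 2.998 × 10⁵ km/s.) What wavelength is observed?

952.6 nm

β = v/c = 79800/299800 = 0.2662.
Relativistic Doppler for wavelength: λ' = λ₀ · √((1 + β)/(1 − β)).
λ' = 725.2 × √(1.2662/0.7338) = 725.2 × 1.31357 ≈ 952.6 nm.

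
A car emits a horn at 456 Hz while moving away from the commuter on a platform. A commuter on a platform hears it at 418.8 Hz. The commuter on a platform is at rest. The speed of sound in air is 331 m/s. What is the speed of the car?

29 m/s

f' = f · v/(v + v_s) ⇒ v_s = v · |1 − f/f'|.
v_s = 331 × |1 − 456/418.8| = 331 × 0.08883 ≈ 29 m/s.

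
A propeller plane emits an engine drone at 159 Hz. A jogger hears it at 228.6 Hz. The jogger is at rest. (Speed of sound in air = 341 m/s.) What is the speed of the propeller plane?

104 m/s

f' > f, so the propeller plane is approaching.
f' = f · v/(v − v_s) ⇒ v_s = v · |1 − f/f'|.
v_s = 341 × |1 − 159/228.6| = 341 × 0.3045 ≈ 104 m/s.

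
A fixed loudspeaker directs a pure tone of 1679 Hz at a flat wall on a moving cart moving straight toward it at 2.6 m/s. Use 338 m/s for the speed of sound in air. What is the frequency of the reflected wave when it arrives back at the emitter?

The flat wall on a moving cart first receives the wave as a moving observer: f₁ = f₀ · (v + u)/v = 1679 × (338 + 2.6)/338 ≈ 1692 Hz.
The reflection then acts as a moving source: f₂ = f₁ · v/(v − u) ≈ 1705 Hz.

1705 Hz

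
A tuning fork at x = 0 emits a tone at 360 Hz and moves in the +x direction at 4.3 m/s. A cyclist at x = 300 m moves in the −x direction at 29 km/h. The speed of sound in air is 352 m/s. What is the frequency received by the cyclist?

373 Hz

29 km/h = 8.056 m/s.
The observer lies on the +x side, so the source is heading toward the observer and the observer is heading toward the source.
With source approaching and observer approaching, f' = f · (v + v_o)/(v − v_s).
f' = 360 × (352 + 8.056)/(352 − 4.3) = 360 × 360.06/347.7 ≈ 373 Hz.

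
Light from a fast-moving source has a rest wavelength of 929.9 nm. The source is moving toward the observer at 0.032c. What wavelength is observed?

900.6 nm

Relativistic Doppler for wavelength: λ' = λ₀ · √((1 − β)/(1 + β)).
λ' = 929.9 × √(0.9680/1.0320) = 929.9 × 0.96850 ≈ 900.6 nm.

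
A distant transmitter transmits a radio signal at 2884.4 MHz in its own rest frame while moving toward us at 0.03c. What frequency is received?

2972.3 MHz

Relativistic Doppler for frequency: f' = f₀ · √((1 + β)/(1 − β)).
f' = 2884.4 × √(1.0300/0.9700) = 2884.4 × 1.03046 ≈ 2972.3 MHz.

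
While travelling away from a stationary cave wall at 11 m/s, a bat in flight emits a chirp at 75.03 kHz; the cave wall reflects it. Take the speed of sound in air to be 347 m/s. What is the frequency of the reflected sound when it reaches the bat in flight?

The cave wall receives the sound from a moving source: f₁ = f₀ · v/(v + v_e) = 75.03 × 347/358 ≈ 72.7 kHz.
On the return leg the bat in flight is a moving observer: f₂ = f₁ · (v − v_e)/v = 72.7 × 336/347 ≈ 70.4 kHz.
Equivalently f₂ = f₀ · (v − v_e)/(v + v_e).

70.4 kHz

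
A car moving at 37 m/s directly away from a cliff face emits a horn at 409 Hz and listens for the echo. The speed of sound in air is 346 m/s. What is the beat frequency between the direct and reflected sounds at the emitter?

The cliff face receives the sound from a moving source: f₁ = f₀ · v/(v + v_e) = 409 × 346/383 ≈ 369.5 Hz.
On the return leg the car is a moving observer: f₂ = f₁ · (v − v_e)/v = 369.5 × 309/346 ≈ 330.0 Hz.
Beat against the emitted tone: |f₂ − f₀| = 2v_e·f₀/(v + v_e) = 2 × 37 × 409/383 ≈ 79 Hz.

79 Hz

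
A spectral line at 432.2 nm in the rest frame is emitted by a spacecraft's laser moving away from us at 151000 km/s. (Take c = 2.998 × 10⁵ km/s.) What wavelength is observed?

β = v/c = 151000/299800 = 0.5037.
Relativistic Doppler for wavelength: λ' = λ₀ · √((1 + β)/(1 − β)).
λ' = 432.2 × √(1.5037/0.4963) = 432.2 × 1.74057 ≈ 752.3 nm.

752.3 nm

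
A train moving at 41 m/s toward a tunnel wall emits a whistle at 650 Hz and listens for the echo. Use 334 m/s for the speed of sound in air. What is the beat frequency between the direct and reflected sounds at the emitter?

The tunnel wall receives the sound from a moving source: f₁ = f₀ · v/(v − v_e) = 650 × 334/293 ≈ 741.0 Hz.
On the return leg the train is a moving observer: f₂ = f₁ · (v + v_e)/v = 741.0 × 375/334 ≈ 831.9 Hz.
Equivalently f₂ = f₀ · (v + v_e)/(v − v_e).
Beat against the emitted tone: |f₂ − f₀| = 2v_e·f₀/(v − v_e) = 2 × 41 × 650/293 ≈ 182 Hz.

182 Hz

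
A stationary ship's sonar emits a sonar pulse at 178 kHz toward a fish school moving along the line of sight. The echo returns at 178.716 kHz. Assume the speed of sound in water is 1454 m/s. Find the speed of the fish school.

2.92 m/s

Double Doppler shift off a moving reflector: f₂ = f₀ · (v + u)/(v − u) (u > 0 toward emitter).
Rearranging, u = v · (f₂ − f₀)/(f₂ + f₀) = 1454 × 0.716/356.716 ≈ 2.92 m/s.
So the fish school is moving at 2.92 m/s toward the emitter.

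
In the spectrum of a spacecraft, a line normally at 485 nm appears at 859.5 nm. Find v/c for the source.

λ'/λ₀ = 1.7722 > 1 (redshift), so the source is receding.
λ'/λ₀ = √((1 + β)/(1 − β)) for a receding source ⇒ β = (r² − 1)/(r² + 1) with r = λ'/λ₀.
β = (3.1406 − 1)/(3.1406 + 1) ≈ 0.517.

0.517c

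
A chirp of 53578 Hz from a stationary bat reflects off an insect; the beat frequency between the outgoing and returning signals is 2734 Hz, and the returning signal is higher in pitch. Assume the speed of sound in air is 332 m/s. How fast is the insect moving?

Double Doppler shift off a moving reflector: f₂ = f₀ · (v + u)/(v − u) (u > 0 toward emitter).
Returning signal is higher, so f₂ = f₀ + Δf = 53578 + 2734 = 56312 Hz.
Rearranging, u = v · (f₂ − f₀)/(f₂ + f₀) = 332 × 2734/109890 ≈ 8.3 m/s.
So the insect is moving at 8.3 m/s toward the emitter.

8.3 m/s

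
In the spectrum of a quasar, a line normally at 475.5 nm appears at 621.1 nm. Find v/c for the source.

0.261

λ'/λ₀ = 1.3062 > 1 (redshift), so the source is receding.
λ'/λ₀ = √((1 + β)/(1 − β)) for a receding source ⇒ β = (r² − 1)/(r² + 1) with r = λ'/λ₀.
β = (1.7062 − 1)/(1.7062 + 1) ≈ 0.261.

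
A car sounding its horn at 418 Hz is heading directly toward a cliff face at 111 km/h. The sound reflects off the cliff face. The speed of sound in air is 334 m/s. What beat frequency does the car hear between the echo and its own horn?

111 km/h = 30.83 m/s.
The cliff face receives the sound from a moving source: f₁ = f₀ · v/(v − v_e) = 418 × 334/303.17 ≈ 460.5 Hz.
On the return leg the car is a moving observer: f₂ = f₁ · (v + v_e)/v = 460.5 × 364.83/334 ≈ 503.0 Hz.
Beat against the emitted tone: |f₂ − f₀| = 2v_e·f₀/(v − v_e) = 2 × 30.83 × 418/303.17 ≈ 85 Hz.

85 Hz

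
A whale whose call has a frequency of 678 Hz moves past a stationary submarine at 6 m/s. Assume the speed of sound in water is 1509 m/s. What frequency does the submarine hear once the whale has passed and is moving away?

675 Hz

Receding: f₂ = f · v/(v + v_s) = 678 × 1509/1515 ≈ 675 Hz.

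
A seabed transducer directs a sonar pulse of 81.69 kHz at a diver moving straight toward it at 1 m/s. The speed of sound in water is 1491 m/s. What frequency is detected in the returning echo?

81.8 kHz

At the diver (a moving observer), f₁ = f₀ · (v + u)/v = 81.69 × 1492/1491 ≈ 81.7 kHz.
The reflection then acts as a moving source: f₂ = f₁ · v/(v − u) ≈ 81.8 kHz.
Equivalently f₂ = f₀ · (v + u)/(v − u).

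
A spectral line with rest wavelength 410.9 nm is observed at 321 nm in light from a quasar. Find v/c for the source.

λ'/λ₀ = 0.7812 < 1 (blueshift), so the source is approaching.
λ'/λ₀ = √((1 − β)/(1 + β)) for an approaching source ⇒ β = (1 − r²)/(1 + r²) with r = λ'/λ₀.
β = (1 − 0.6103)/(1 + 0.6103) ≈ 0.242.

0.242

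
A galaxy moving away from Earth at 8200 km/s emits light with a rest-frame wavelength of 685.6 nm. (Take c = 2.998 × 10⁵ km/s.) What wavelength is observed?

704.6 nm

β = v/c = 8200/299800 = 0.0274.
Relativistic Doppler for wavelength: λ' = λ₀ · √((1 + β)/(1 − β)).
λ' = 685.6 × √(1.0274/0.9726) = 685.6 × 1.02774 ≈ 704.6 nm.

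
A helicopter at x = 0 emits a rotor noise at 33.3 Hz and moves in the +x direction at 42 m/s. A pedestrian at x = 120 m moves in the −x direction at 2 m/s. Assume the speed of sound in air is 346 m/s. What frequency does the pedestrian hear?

The observer lies on the +x side, so the source is heading toward the observer and the observer is heading toward the source.
General Doppler shift: f' = f · (v + v_o)/(v − v_s).
f' = 33.3 × (346 + 2)/(346 − 42) = 33.3 × 348/304 ≈ 38.1 Hz.

38.1 Hz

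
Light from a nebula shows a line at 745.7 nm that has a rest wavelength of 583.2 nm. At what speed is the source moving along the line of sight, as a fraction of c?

λ'/λ₀ = 1.2786 > 1 (redshift), so the source is receding.
λ'/λ₀ = √((1 + β)/(1 − β)) for a receding source ⇒ β = (r² − 1)/(r² + 1) with r = λ'/λ₀.
β = (1.6349 − 1)/(1.6349 + 1) ≈ 0.241.

0.241c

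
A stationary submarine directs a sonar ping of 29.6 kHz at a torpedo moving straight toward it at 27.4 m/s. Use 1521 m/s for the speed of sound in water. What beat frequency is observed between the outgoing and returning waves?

1086 Hz

The torpedo first receives the wave as a moving observer: f₁ = f₀ · (v + u)/v = 29.6 × (1521 + 27.4)/1521 ≈ 30.133 kHz.
On reflection it acts as a source moving toward the stationary detector: f₂ = f₁ · v/(v − u) = 30.133 × 1521/1493.6 ≈ 30.686 kHz.
Equivalently f₂ = f₀ · (v + u)/(v − u).
Beat frequency (with f₀ = 29600 Hz): |f₂ − f₀| = 2u·f₀/(v − u) = 2 × 27.4 × 29600/1493.6 ≈ 1086 Hz.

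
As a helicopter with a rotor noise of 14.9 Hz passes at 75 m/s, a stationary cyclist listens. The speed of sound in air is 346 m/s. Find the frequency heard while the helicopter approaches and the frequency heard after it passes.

19.0 Hz approaching; 12.2 Hz receding

Approaching: f₁ = f · v/(v − v_s) = 14.9 × 346/271 ≈ 19.0 Hz.
Receding: f₂ = f · v/(v + v_s) = 14.9 × 346/421 ≈ 12.2 Hz.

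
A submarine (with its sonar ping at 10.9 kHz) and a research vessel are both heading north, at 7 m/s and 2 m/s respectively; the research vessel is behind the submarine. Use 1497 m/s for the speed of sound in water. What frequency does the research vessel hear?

10.86 kHz

The research vessel is behind, so the submarine is moving away from it while the research vessel is moving toward the submarine.
General Doppler shift: f' = f · (v + v_o)/(v + v_s).
f' = 10.9 × (1497 + 2)/(1497 + 7) = 10.9 × 1499/1504 ≈ 10.86 kHz.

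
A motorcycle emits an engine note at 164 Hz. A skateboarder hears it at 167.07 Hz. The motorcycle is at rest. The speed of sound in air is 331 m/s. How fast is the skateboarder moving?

f' > f, so the skateboarder is approaching.
f' = f · (v + v_o)/v ⇒ v_o = v · |f'/f − 1|.
v_o = 331 × |167.07/164 − 1| = 331 × 0.01872 ≈ 6.2 m/s.

6.2 m/s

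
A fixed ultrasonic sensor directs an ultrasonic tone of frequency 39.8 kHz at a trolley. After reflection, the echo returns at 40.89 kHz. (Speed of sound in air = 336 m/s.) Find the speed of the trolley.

Double Doppler shift off a moving reflector: f₂ = f₀ · (v + u)/(v − u) (u > 0 toward emitter).
Rearranging, u = v · (f₂ − f₀)/(f₂ + f₀) = 336 × 1.09/80.69 ≈ 4.5 m/s.
So the trolley is moving at 4.5 m/s toward the emitter.

4.5 m/s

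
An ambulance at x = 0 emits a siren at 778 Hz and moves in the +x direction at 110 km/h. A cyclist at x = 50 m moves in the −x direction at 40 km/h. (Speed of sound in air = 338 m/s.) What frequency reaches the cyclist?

883 Hz

110 km/h = 30.56 m/s; 40 km/h = 11.11 m/s.
The observer lies on the +x side, so the source is heading toward the observer and the observer is heading toward the source.
Both move, so f' = f · (v + v_o)/(v − v_s).
f' = 778 × (338 + 11.11)/(338 − 30.56) = 778 × 349.11/307.44 ≈ 883 Hz.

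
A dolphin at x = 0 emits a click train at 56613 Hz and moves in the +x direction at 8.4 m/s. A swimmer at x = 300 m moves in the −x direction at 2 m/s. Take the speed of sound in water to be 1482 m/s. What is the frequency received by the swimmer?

57013 Hz

The observer lies on the +x side, so the source is heading toward the observer and the observer is heading toward the source.
With source approaching and observer approaching, f' = f · (v + v_o)/(v − v_s).
f' = 56613 × (1482 + 2)/(1482 − 8.4) = 56613 × 1484/1473.6 ≈ 57013 Hz.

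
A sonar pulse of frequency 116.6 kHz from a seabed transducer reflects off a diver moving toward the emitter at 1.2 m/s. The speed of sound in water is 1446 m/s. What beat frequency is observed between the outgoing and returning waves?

194 Hz

At the diver (a moving observer), f₁ = f₀ · (v + u)/v = 116.6 × 1447.2/1446 ≈ 116.6968 kHz.
The reflection then acts as a moving source: f₂ = f₁ · v/(v − u) ≈ 116.7937 kHz.
Beat frequency (with f₀ = 116600 Hz): |f₂ − f₀| = 2u·f₀/(v − u) = 2 × 1.2 × 116600/1444.8 ≈ 194 Hz.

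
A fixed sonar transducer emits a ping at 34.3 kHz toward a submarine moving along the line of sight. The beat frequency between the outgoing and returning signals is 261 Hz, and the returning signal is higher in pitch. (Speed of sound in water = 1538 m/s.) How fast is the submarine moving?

Double Doppler shift off a moving reflector: f₂ = f₀ · (v + u)/(v − u) (u > 0 toward emitter).
Returning signal is higher, so f₂ = f₀ + Δf = 34300 + 261 = 34561 Hz.
Rearranging, u = v · (f₂ − f₀)/(f₂ + f₀) = 1538 × 261/68861 ≈ 5.8 m/s.
So the submarine is moving at 5.8 m/s toward the emitter.

5.8 m/s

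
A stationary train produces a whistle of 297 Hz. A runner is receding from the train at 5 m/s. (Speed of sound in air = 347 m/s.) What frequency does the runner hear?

Only the observer moves, away from the source, so f' = f · (v − v_o)/v.
f' = 297 × (347 − 5)/347 = 297 × 342/347 ≈ 293 Hz.

293 Hz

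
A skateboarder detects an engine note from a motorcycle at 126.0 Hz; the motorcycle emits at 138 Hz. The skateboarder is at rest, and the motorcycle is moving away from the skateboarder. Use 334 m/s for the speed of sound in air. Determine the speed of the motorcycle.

32 m/s

f' = f · v/(v + v_s) ⇒ v_s = v · |1 − f/f'|.
v_s = 334 × |1 − 138/126.0| = 334 × 0.09524 ≈ 32 m/s.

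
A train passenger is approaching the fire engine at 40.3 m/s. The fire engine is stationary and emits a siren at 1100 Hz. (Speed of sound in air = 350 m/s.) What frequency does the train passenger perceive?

1227 Hz

Moving observer, stationary source: f' = f · (v + v_o)/v.
f' = 1100 × (350 + 40.3)/350 = 1100 × 390.3/350 ≈ 1227 Hz.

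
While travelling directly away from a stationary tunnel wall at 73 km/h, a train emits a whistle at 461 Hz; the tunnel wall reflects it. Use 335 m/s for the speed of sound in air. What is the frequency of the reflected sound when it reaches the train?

408 Hz

73 km/h = 20.28 m/s.
The tunnel wall receives the sound from a moving source: f₁ = f₀ · v/(v + v_e) = 461 × 335/355.28 ≈ 435 Hz.
On the return leg the train is a moving observer: f₂ = f₁ · (v − v_e)/v = 435 × 314.72/335 ≈ 408 Hz.
Equivalently f₂ = f₀ · (v − v_e)/(v + v_e).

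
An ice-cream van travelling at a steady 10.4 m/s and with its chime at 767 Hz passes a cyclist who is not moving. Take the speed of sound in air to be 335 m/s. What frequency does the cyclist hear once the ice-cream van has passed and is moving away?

744 Hz

Receding: f₂ = f · v/(v + v_s) = 767 × 335/345.4 ≈ 744 Hz.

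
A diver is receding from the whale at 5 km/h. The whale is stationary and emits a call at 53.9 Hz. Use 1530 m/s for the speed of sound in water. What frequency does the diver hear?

53.9 Hz

5 km/h = 1.389 m/s.
Only the observer moves, away from the source, so f' = f · (v − v_o)/v.
f' = 53.9 × (1530 − 1.389)/1530 = 53.9 × 1528.6/1530 ≈ 53.9 Hz.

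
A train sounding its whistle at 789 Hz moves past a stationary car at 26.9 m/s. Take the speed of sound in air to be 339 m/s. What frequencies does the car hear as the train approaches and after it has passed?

857 Hz approaching; 731 Hz receding

Approaching: f₁ = f · v/(v − v_s) = 789 × 339/312.1 ≈ 857 Hz.
Receding: f₂ = f · v/(v + v_s) = 789 × 339/365.9 ≈ 731 Hz.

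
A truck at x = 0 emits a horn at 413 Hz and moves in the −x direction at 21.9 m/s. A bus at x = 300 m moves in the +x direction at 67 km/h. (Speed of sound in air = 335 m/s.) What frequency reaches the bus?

67 km/h = 18.61 m/s.
The observer lies on the +x side, so the source is heading away from the observer and the observer is heading away from the source.
With source receding and observer receding, f' = f · (v − v_o)/(v + v_s).
f' = 413 × (335 − 18.61)/(335 + 21.9) = 413 × 316.39/356.9 ≈ 366 Hz.

366 Hz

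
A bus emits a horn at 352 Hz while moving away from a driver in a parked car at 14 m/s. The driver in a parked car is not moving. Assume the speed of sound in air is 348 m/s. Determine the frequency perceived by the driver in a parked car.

Only the source moves, away from the listener, so f' = f · v/(v + v_s).
f' = 352 × 348/(348 + 14) = 352 × 348/362 ≈ 338 Hz.

338 Hz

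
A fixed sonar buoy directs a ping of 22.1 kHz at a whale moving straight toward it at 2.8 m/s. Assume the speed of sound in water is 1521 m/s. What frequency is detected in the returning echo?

22.2 kHz

The whale first receives the wave as a moving observer: f₁ = f₀ · (v + u)/v = 22.1 × (1521 + 2.8)/1521 ≈ 22.1 kHz.
The reflection then acts as a moving source: f₂ = f₁ · v/(v − u) ≈ 22.2 kHz.
Equivalently f₂ = f₀ · (v + u)/(v − u).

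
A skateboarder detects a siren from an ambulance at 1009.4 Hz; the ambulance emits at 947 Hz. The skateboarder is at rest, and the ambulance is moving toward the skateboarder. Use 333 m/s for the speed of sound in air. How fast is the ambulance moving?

20.6 m/s

f' = f · v/(v − v_s) ⇒ v_s = v · |1 − f/f'|.
v_s = 333 × |1 − 947/1009.4| = 333 × 0.06182 ≈ 20.6 m/s.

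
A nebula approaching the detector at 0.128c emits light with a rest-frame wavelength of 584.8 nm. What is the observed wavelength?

514.2 nm

Relativistic Doppler for wavelength: λ' = λ₀ · √((1 − β)/(1 + β)).
λ' = 584.8 × √(0.8720/1.1280) = 584.8 × 0.87923 ≈ 514.2 nm.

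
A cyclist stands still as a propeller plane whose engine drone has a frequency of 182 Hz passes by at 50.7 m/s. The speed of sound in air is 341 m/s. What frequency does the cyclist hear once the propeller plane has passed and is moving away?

Receding: f₂ = f · v/(v + v_s) = 182 × 341/391.7 ≈ 158 Hz.

158 Hz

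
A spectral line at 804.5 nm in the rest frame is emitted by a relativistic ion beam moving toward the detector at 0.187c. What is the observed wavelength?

Relativistic Doppler for wavelength: λ' = λ₀ · √((1 − β)/(1 + β)).
λ' = 804.5 × √(0.8130/1.1870) = 804.5 × 0.82760 ≈ 665.8 nm.

665.8 nm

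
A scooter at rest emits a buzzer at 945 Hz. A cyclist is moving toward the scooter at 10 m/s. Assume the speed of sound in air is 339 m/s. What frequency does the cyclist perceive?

Moving observer, stationary source: f' = f · (v + v_o)/v.
f' = 945 × (339 + 10)/339 = 945 × 349/339 ≈ 973 Hz.

973 Hz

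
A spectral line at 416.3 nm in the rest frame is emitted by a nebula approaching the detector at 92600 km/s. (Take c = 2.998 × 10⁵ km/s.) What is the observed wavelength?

β = v/c = 92600/299800 = 0.3089.
Relativistic Doppler for wavelength: λ' = λ₀ · √((1 − β)/(1 + β)).
λ' = 416.3 × √(0.6911/1.3089) = 416.3 × 0.72666 ≈ 302.5 nm.

302.5 nm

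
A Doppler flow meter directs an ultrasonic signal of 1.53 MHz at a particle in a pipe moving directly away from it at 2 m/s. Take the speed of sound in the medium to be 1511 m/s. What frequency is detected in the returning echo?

1.5260 MHz

The particle in a pipe first receives the wave as a moving observer: f₁ = f₀ · (v − u)/v = 1.53 × (1511 − 2)/1511 ≈ 1.5280 MHz.
On reflection it acts as a source moving away from the stationary detector: f₂ = f₁ · v/(v + u) = 1.5280 × 1511/1513 ≈ 1.5260 MHz.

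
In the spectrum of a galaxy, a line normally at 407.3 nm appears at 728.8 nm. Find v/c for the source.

λ'/λ₀ = 1.7893 > 1 (redshift), so the source is receding.
λ'/λ₀ = √((1 + β)/(1 − β)) for a receding source ⇒ β = (r² − 1)/(r² + 1) with r = λ'/λ₀.
β = (3.2018 − 1)/(3.2018 + 1) ≈ 0.524.

0.524c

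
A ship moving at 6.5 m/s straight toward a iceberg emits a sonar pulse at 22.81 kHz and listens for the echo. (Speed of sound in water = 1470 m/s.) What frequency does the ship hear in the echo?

The iceberg receives the sound from a moving source: f₁ = f₀ · v/(v − v_e) = 22.81 × 1470/1463.5 ≈ 22.9 kHz.
On the return leg the ship is a moving observer: f₂ = f₁ · (v + v_e)/v = 22.9 × 1476.5/1470 ≈ 23.0 kHz.
Equivalently f₂ = f₀ · (v + v_e)/(v − v_e).

23.0 kHz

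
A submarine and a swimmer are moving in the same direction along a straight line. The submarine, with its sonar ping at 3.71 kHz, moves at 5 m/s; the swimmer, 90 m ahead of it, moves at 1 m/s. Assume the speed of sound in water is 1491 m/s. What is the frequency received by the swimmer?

3.72 kHz

The swimmer is ahead, so the submarine is moving toward it while the swimmer is moving away from the submarine.
General Doppler shift: f' = f · (v − v_o)/(v − v_s).
f' = 3.71 × (1491 − 1)/(1491 − 5) = 3.71 × 1490/1486 ≈ 3.72 kHz.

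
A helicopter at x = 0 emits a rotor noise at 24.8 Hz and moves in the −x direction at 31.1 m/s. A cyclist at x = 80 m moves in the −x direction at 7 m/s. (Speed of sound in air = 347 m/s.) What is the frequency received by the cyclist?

23.2 Hz

The observer lies on the +x side, so the source is heading away from the observer and the observer is heading toward the source.
Both move, so f' = f · (v + v_o)/(v + v_s).
f' = 24.8 × (347 + 7)/(347 + 31.1) = 24.8 × 354/378.1 ≈ 23.2 Hz.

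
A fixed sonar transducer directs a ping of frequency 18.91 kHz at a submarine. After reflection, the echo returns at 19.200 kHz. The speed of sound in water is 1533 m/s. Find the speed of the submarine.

Double Doppler shift off a moving reflector: f₂ = f₀ · (v + u)/(v − u) (u > 0 toward emitter).
Rearranging, u = v · (f₂ − f₀)/(f₂ + f₀) = 1533 × 0.290/38.110 ≈ 11.7 m/s.
So the submarine is moving at 11.7 m/s toward the emitter.

11.7 m/s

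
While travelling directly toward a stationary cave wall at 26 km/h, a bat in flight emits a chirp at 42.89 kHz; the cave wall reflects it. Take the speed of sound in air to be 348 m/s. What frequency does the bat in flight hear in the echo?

26 km/h = 7.222 m/s.
The cave wall receives the sound from a moving source: f₁ = f₀ · v/(v − v_e) = 42.89 × 348/340.78 ≈ 43.8 kHz.
On the return leg the bat in flight is a moving observer: f₂ = f₁ · (v + v_e)/v = 43.8 × 355.22/348 ≈ 44.7 kHz.

44.7 kHz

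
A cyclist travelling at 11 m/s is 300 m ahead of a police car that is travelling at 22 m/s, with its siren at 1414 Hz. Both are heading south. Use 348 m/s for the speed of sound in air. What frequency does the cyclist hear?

1462 Hz

The cyclist is ahead, so the police car is moving toward it while the cyclist is moving away from the police car.
With source approaching and observer receding, f' = f · (v − v_o)/(v − v_s).
f' = 1414 × (348 − 11)/(348 − 22) = 1414 × 337/326 ≈ 1462 Hz.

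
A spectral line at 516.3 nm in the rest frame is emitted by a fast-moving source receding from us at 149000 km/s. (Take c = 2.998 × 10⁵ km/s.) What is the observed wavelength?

890.7 nm

β = v/c = 149000/299800 = 0.4970.
Relativistic Doppler for wavelength: λ' = λ₀ · √((1 + β)/(1 − β)).
λ' = 516.3 × √(1.4970/0.5030) = 516.3 × 1.72515 ≈ 890.7 nm.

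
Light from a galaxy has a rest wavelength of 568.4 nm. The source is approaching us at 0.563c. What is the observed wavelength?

300.5 nm

Relativistic Doppler for wavelength: λ' = λ₀ · √((1 − β)/(1 + β)).
λ' = 568.4 × √(0.4370/1.5630) = 568.4 × 0.52876 ≈ 300.5 nm.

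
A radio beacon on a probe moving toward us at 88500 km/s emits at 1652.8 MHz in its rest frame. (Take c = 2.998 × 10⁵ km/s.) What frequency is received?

β = v/c = 88500/299800 = 0.2952.
Relativistic Doppler for frequency: f' = f₀ · √((1 + β)/(1 − β)).
f' = 1652.8 × √(1.2952/0.7048) = 1652.8 × 1.35561 ≈ 2240.5 MHz.

2240.5 MHz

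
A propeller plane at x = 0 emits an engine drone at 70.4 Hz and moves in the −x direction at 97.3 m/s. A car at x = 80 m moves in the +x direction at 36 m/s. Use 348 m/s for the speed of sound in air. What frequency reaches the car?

The observer lies on the +x side, so the source is heading away from the observer and the observer is heading away from the source.
General Doppler shift: f' = f · (v − v_o)/(v + v_s).
f' = 70.4 × (348 − 36)/(348 + 97.3) = 70.4 × 312/445.3 ≈ 49.3 Hz.

49.3 Hz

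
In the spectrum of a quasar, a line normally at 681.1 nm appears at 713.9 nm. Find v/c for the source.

0.047c

λ'/λ₀ = 1.0482 > 1 (redshift), so the source is receding.
λ'/λ₀ = √((1 + β)/(1 − β)) for a receding source ⇒ β = (r² − 1)/(r² + 1) with r = λ'/λ₀.
β = (1.0986 − 1)/(1.0986 + 1) ≈ 0.047.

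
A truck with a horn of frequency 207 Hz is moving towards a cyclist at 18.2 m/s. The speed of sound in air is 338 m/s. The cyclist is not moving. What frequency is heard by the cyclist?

219 Hz

With the source moving toward a stationary observer, f' = f · v/(v − v_s).
f' = 207 × 338/(338 − 18.2) = 207 × 338/319.8 ≈ 219 Hz.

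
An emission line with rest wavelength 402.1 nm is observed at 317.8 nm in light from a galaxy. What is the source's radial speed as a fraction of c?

0.231

λ'/λ₀ = 0.7904 < 1 (blueshift), so the source is approaching.
λ'/λ₀ = √((1 − β)/(1 + β)) for an approaching source ⇒ β = (1 − r²)/(1 + r²) with r = λ'/λ₀.
β = (1 − 0.6247)/(1 + 0.6247) ≈ 0.231.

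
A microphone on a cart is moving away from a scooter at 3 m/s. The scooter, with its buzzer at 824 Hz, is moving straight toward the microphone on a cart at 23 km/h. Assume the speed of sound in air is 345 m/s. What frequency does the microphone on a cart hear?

23 km/h = 6.389 m/s.
Both move, so f' = f · (v − v_o)/(v − v_s).
f' = 824 × (345 − 3)/(345 − 6.389) = 824 × 342/338.61 ≈ 832 Hz.

832 Hz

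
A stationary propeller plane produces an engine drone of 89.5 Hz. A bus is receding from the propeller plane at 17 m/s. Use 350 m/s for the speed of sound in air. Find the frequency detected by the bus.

Only the observer moves, away from the source, so f' = f · (v − v_o)/v.
f' = 89.5 × (350 − 17)/350 = 89.5 × 333/350 ≈ 85 Hz.

85 Hz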